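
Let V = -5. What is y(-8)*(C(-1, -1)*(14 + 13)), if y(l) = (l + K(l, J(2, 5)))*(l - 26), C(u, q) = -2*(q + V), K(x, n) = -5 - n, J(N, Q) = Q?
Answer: 198288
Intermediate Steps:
C(u, q) = 10 - 2*q (C(u, q) = -2*(q - 5) = -2*(-5 + q) = 10 - 2*q)
y(l) = (-26 + l)*(-10 + l) (y(l) = (l + (-5 - 1*5))*(l - 26) = (l + (-5 - 5))*(-26 + l) = (l - 10)*(-26 + l) = (-10 + l)*(-26 + l) = (-26 + l)*(-10 + l))
y(-8)*(C(-1, -1)*(14 + 13)) = (260 + (-8)² - 36*(-8))*((10 - 2*(-1))*(14 + 13)) = (260 + 64 + 288)*((10 + 2)*27) = 612*(12*27) = 612*324 = 198288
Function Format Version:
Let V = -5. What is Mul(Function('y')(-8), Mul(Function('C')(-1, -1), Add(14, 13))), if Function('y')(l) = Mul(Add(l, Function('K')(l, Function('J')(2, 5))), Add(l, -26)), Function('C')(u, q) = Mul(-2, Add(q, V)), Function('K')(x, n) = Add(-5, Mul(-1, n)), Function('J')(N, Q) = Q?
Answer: 198288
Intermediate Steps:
Function('C')(u, q) = Add(10, Mul(-2, q)) (Function('C')(u, q) = Mul(-2, Add(q, -5)) = Mul(-2, Add(-5, q)) = Add(10, Mul(-2, q)))
Function('y')(l) = Mul(Add(-26, l), Add(-10, l)) (Function('y')(l) = Mul(Add(l, Add(-5, Mul(-1, 5))), Add(l, -26)) = Mul(Add(l, Add(-5, -5)), Add(-26, l)) = Mul(Add(l, -10), Add(-26, l)) = Mul(Add(-10, l), Add(-26, l)) = Mul(Add(-26, l), Add(-10, l)))
Mul(Function('y')(-8), Mul(Function('C')(-1, -1), Add(14, 13))) = Mul(Add(260, Pow(-8, 2), Mul(-36, -8)), Mul(Add(10, Mul(-2, -1)), Add(14, 13))) = Mul(Add(260, 64, 288), Mul(Add(10, 2), 27)) = Mul(612, Mul(12, 27)) = Mul(612, 324) = 198288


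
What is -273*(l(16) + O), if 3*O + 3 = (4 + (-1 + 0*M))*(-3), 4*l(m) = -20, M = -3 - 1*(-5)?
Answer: 2457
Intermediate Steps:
M = 2 (M = -3 + 5 = 2)
l(m) = -5 (l(m) = (¼)*(-20) = -5)
O = -4 (O = -1 + ((4 + (-1 + 0*2))*(-3))/3 = -1 + ((4 + (-1 + 0))*(-3))/3 = -1 + ((4 - 1)*(-3))/3 = -1 + (3*(-3))/3 = -1 + (⅓)*(-9) = -1 - 3 = -4)
-273*(l(16) + O) = -273*(-5 - 4) = -273*(-9) = 2457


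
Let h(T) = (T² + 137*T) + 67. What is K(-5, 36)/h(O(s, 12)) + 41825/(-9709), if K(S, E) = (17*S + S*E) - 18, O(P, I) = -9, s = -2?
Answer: -6090354/1504895 ≈ -4.0470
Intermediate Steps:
K(S, E) = -18 + 17*S + E*S (K(S, E) = (17*S + E*S) - 18 = -18 + 17*S + E*S)
h(T) = 67 + T² + 137*T
K(-5, 36)/h(O(s, 12)) + 41825/(-9709) = (-18 + 17*(-5) + 36*(-5))/(67 + (-9)² + 137*(-9)) + 41825/(-9709) = (-18 - 85 - 180)/(67 + 81 - 1233) + 41825*(-1/9709) = -283/(-1085) - 5975/1387 = -283*(-1/1085) - 5975/1387 = 283/1085 - 5975/1387 = -6090354/1504895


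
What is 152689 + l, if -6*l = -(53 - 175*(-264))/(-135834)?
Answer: 124442099503/815004 ≈ 1.5269e+5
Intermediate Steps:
l = -46253/815004 (l = -(-(53 - 175*(-264)))/(6*(-135834)) = -(-(53 + 46200))*(-1)/(6*135834) = -(-1*46253)*(-1)/(6*135834) = -(-46253)*(-1)/(6*135834) = -1/6*46253/135834 = -46253/815004 ≈ -0.056752)
152689 + l = 152689 - 46253/815004 = 124442099503/815004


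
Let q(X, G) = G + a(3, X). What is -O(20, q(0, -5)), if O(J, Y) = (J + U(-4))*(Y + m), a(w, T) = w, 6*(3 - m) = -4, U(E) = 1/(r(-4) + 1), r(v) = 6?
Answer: -235/7 ≈ -33.571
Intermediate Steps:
U(E) = ⅐ (U(E) = 1/(6 + 1) = 1/7 = ⅐)
m = 11/3 (m = 3 - ⅙*(-4) = 3 + ⅔ = 11/3 ≈ 3.6667)
q(X, G) = 3 + G (q(X, G) = G + 3 = 3 + G)
O(J, Y) = (⅐ + J)*(11/3 + Y) (O(J, Y) = (J + ⅐)*(Y + 11/3) = (⅐ + J)*(11/3 + Y))
-O(20, q(0, -5)) = -(11/21 + (3 - 5)/7 + (11/3)*20 + 20*(3 - 5)) = -(11/21 + (⅐)*(-2) + 220/3 + 20*(-2)) = -(11/21 - 2/7 + 220/3 - 40) = -1*235/7 = -235/7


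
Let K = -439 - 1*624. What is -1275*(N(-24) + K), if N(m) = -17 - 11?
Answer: 1391025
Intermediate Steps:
N(m) = -28
K = -1063 (K = -439 - 624 = -1063)
-1275*(N(-24) + K) = -1275*(-28 - 1063) = -1275*(-1091) = 1391025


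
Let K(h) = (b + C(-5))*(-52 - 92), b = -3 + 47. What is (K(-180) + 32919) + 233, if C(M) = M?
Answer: 27536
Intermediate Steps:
b = 44
K(h) = -5616 (K(h) = (44 - 5)*(-52 - 92) = 39*(-144) = -5616)
(K(-180) + 32919) + 233 = (-5616 + 32919) + 233 = 27303 + 233 = 27536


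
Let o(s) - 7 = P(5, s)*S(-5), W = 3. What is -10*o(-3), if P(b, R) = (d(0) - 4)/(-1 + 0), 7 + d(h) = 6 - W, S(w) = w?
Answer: 330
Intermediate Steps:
d(h) = -4 (d(h) = -7 + (6 - 1*3) = -7 + (6 - 3) = -7 + 3 = -4)
P(b, R) = 8 (P(b, R) = (-4 - 4)/(-1 + 0) = -8/(-1) = -8*(-1) = 8)
o(s) = -33 (o(s) = 7 + 8*(-5) = 7 - 40 = -33)
-10*o(-3) = -10*(-33) = 330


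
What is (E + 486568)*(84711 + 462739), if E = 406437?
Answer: 488875587250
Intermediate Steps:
(E + 486568)*(84711 + 462739) = (406437 + 486568)*(84711 + 462739) = 893005*547450 = 488875587250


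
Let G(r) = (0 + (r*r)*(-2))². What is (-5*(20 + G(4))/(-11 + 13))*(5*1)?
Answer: -13050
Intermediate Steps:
G(r) = 4*r⁴ (G(r) = (0 + r²*(-2))² = (0 - 2*r²)² = (-2*r²)² = 4*r⁴)
(-5*(20 + G(4))/(-11 + 13))*(5*1) = (-5*(20 + 4*4⁴)/(-11 + 13))*(5*1) = -5*(20 + 4*256)/2*5 = -5*(20 + 1024)/2*5 = -5220/2*5 = -5*522*5 = -2610*5 = -13050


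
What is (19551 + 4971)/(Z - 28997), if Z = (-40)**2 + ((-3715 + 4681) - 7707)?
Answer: -12261/17069 ≈ -0.71832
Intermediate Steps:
Z = -5141 (Z = 1600 + (966 - 7707) = 1600 - 6741 = -5141)
(19551 + 4971)/(Z - 28997) = (19551 + 4971)/(-5141 - 28997) = 24522/(-34138) = 24522*(-1/34138) = -12261/17069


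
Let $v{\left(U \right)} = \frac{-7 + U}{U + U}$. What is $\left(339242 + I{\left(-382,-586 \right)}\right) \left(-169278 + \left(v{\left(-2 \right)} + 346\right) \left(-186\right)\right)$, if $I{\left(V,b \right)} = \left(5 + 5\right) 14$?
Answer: $-79433205555$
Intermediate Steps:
$I{\left(V,b \right)} = 140$ ($I{\left(V,b \right)} = 10 \cdot 14 = 140$)
$v{\left(U \right)} = \frac{-7 + U}{2 U}$
$\left(339242 + I{\left(-382,-586 \right)}\right) \left(-169278 + \left(v{\left(-2 \right)} + 346\right) \left(-186\right)\right) = \left(339242 + 140\right) \left(-169278 + \left(\frac{-7 - 2}{2 \left(-2\right)} + 346\right) \left(-186\right)\right) = 339382 \left(-169278 + \left(\frac{1}{2} \left(- \frac{1}{2}\right) \left(-9\right) + 346\right) \left(-186\right)\right) = 339382 \left(-169278 + \left(\frac{9}{4} + 346\right) \left(-186\right)\right) = 339382 \left(-169278 + \frac{1393}{4} \left(-186\right)\right) = 339382 \left(-169278 - \frac{129549}{2}\right) = 339382 \left(- \frac{468105}{2}\right) = -79433205555$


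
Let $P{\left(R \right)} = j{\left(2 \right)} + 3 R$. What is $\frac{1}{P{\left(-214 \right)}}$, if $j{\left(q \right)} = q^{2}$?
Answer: $- \frac{1}{638} \approx -0.0015674$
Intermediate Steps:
$P{\left(R \right)} = 4 + 3 R$ ($P{\left(R \right)} = 2^{2} + 3 R = 4 + 3 R$)
$\frac{1}{P{\left(-214 \right)}} = \frac{1}{4 + 3 \left(-214\right)} = \frac{1}{4 - 642} = \frac{1}{-638} = - \frac{1}{638}$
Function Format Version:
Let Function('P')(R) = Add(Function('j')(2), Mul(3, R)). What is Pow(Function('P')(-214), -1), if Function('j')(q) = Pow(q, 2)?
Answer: Rational(-1, 638) ≈ -0.0015674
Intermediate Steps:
Function('P')(R) = Add(4, Mul(3, R)) (Function('P')(R) = Add(Pow(2, 2), Mul(3, R)) = Add(4, Mul(3, R)))
Pow(Function('P')(-214), -1) = Pow(Add(4, Mul(3, -214)), -1) = Pow(Add(4, -642), -1) = Pow(-638, -1) = Rational(-1, 638)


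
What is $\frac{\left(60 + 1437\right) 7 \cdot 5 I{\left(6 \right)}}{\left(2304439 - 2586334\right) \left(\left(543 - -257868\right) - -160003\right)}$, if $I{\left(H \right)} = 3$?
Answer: $- \frac{10479}{7863254302} \approx -1.3327 \cdot 10^{-6}$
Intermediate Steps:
$\frac{\left(60 + 1437\right) 7 \cdot 5 I{\left(6 \right)}}{\left(2304439 - 2586334\right) \left(\left(543 - -257868\right) - -160003\right)} = \frac{\left(60 + 1437\right) 7 \cdot 5 \cdot 3}{\left(2304439 - 2586334\right) \left(\left(543 - -257868\right) - -160003\right)} = \frac{1497 \cdot 35 \cdot 3}{\left(-281895\right) \left(\left(543 + 257868\right) + \left(-2008072 + 2168075\right)\right)} = \frac{1497 \cdot 105}{\left(-281895\right) \left(258411 + 160003\right)} = \frac{157185}{\left(-281895\right) 418414} = \frac{157185}{-117948814530} = 157185 \left(- \frac{1}{117948814530}\right) = - \frac{10479}{7863254302}$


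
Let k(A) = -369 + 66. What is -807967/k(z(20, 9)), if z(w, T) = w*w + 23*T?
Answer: 807967/303 ≈ 2666.6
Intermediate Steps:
z(w, T) = w² + 23*T
k(A) = -303
-807967/k(z(20, 9)) = -807967/(-303) = -807967*(-1/303) = 807967/303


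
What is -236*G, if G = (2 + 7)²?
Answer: -19116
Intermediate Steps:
G = 81 (G = 9² = 81)
-236*G = -236*81 = -19116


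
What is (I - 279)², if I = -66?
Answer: 119025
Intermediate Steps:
(I - 279)² = (-66 - 279)² = (-345)² = 119025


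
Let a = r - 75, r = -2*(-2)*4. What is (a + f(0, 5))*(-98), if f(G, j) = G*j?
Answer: 5782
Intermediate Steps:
r = 16 (r = 4*4 = 16)
a = -59 (a = 16 - 75 = -59)
(a + f(0, 5))*(-98) = (-59 + 0*5)*(-98) = (-59 + 0)*(-98) = -59*(-98) = 5782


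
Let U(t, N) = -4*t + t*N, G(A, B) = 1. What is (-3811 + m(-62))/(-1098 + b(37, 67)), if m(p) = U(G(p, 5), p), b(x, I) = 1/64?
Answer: 248128/70271 ≈ 3.5310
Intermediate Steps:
b(x, I) = 1/64
U(t, N) = -4*t + N*t
m(p) = -4 + p (m(p) = 1*(-4 + p) = -4 + p)
(-3811 + m(-62))/(-1098 + b(37, 67)) = (-3811 + (-4 - 62))/(-1098 + 1/64) = (-3811 - 66)/(-70271/64) = -3877*(-64/70271) = 248128/70271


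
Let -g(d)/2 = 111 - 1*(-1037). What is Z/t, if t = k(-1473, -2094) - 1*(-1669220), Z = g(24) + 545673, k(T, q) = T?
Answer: 543377/1667747 ≈ 0.32582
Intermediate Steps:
g(d) = -2296 (g(d) = -2*(111 - 1*(-1037)) = -2*(111 + 1037) = -2*1148 = -2296)
Z = 543377 (Z = -2296 + 545673 = 543377)
t = 1667747 (t = -1473 - 1*(-1669220) = -1473 + 1669220 = 1667747)
Z/t = 543377/1667747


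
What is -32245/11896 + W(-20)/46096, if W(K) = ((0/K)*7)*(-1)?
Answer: -32245/11896 ≈ -2.7106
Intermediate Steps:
W(K) = 0 (W(K) = (0*7)*(-1) = 0*(-1) = 0)
-32245/11896 + W(-20)/46096 = -32245/11896 + 0/46096 = -32245*1/11896 + 0*(1/46096) = -32245/11896 + 0 = -32245/11896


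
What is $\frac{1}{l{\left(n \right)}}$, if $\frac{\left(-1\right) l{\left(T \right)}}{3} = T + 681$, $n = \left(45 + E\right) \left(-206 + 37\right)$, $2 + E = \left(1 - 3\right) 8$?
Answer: $\frac{1}{11646} \approx 8.5866 \cdot 10^{-5}$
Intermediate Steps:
$E = -18$ ($E = -2 + \left(1 - 3\right) 8 = -2 - 16 = -18$)
$n = -4563$ ($n = \left(45 - 18\right) \left(-206 + 37\right) = 27 \left(-169\right) = -4563$)
$l{\left(T \right)} = -2043 - 3 T$ ($l{\left(T \right)} = - 3 \left(T + 681\right) = - 3 \left(681 + T\right) = -2043 - 3 T$)
$\frac{1}{l{\left(n \right)}} = \frac{1}{-2043 - -13689} = \frac{1}{-2043 + 13689} = \frac{1}{11646}$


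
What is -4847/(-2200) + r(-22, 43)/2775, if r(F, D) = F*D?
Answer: 454769/244200 ≈ 1.8623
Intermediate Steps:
r(F, D) = D*F
-4847/(-2200) + r(-22, 43)/2775 = -4847/(-2200) + (43*(-22))/2775 = -4847*(-1/2200) - 946*1/2775 = 4847/2200 - 946/2775 = 454769/244200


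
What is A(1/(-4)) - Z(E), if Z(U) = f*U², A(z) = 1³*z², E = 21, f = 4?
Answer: -28223/16 ≈ -1763.9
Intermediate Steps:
A(z) = z² (A(z) = 1*z² = z²)
Z(U) = 4*U²
A(1/(-4)) - Z(E) = (1/(-4))² - 4*21² = (-¼)² - 4*441 = 1/16 - 1*1764 = 1/16 - 1764 = -28223/16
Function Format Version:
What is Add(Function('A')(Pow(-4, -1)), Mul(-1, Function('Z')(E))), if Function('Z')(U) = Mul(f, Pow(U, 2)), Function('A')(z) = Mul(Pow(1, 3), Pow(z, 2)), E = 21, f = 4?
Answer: Rational(-28223, 16) ≈ -1763.9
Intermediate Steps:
Function('A')(z) = Pow(z, 2) (Function('A')(z) = Mul(1, Pow(z, 2)) = Pow(z, 2))
Function('Z')(U) = Mul(4, Pow(U, 2))
Add(Function('A')(Pow(-4, -1)), Mul(-1, Function('Z')(E))) = Add(Pow(Pow(-4, -1), 2), Mul(-1, Mul(4, Pow(21, 2)))) = Add(Pow(Rational(-1, 4), 2), Mul(-1, Mul(4, 441))) = Add(Rational(1, 16), Mul(-1, 1764)) = Add(Rational(1, 16), -1764) = Rational(-28223, 16)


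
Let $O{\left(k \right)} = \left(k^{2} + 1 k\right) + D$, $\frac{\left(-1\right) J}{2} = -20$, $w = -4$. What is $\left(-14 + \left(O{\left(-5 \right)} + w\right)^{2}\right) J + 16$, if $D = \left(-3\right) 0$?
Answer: $9696$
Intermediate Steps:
$J = 40$ ($J = \left(-2\right) \left(-20\right) = 40$)
$D = 0$
$O{\left(k \right)} = k + k^{2}$ ($O{\left(k \right)} = \left(k^{2} + 1 k\right) + 0 = \left(k^{2} + k\right) + 0 = \left(k + k^{2}\right) + 0 = k + k^{2}$)
$\left(-14 + \left(O{\left(-5 \right)} + w\right)^{2}\right) J + 16 = \left(-14 + \left(- 5 \left(1 - 5\right) - 4\right)^{2}\right) 40 + 16 = \left(-14 + \left(\left(-5\right) \left(-4\right) - 4\right)^{2}\right) 40 + 16 = \left(-14 + \left(20 - 4\right)^{2}\right) 40 + 16 = \left(-14 + 16^{2}\right) 40 + 16 = \left(-14 + 256\right) 40 + 16 = 242 \cdot 40 + 16 = 9680 + 16 = 9696$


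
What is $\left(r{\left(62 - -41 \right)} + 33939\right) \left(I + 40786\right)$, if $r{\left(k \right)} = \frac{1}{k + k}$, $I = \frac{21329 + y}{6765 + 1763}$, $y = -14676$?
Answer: $\frac{23609985106345}{17056} \approx 1.3843 \cdot 10^{9}$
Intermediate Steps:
$I = \frac{6653}{8528}$ ($I = \frac{21329 - 14676}{6765 + 1763} = \frac{6653}{8528} \approx 0.78014$)
$r{\left(k \right)} = \frac{1}{2 k}$
$\left(r{\left(62 - -41 \right)} + 33939\right) \left(I + 40786\right) = \left(\frac{1}{2 \left(62 - -41\right)} + 33939\right) \left(\frac{6653}{8528} + 40786\right) = \left(\frac{1}{2 \left(62 + 41\right)} + 33939\right) \frac{347829661}{8528} = \left(\frac{1}{2 \cdot 103} + 33939\right) \frac{347829661}{8528} = \left(\frac{1}{2} \cdot \frac{1}{103} + 33939\right) \frac{347829661}{8528} = \left(\frac{1}{206} + 33939\right) \frac{347829661}{8528} = \frac{6991435}{206} \cdot \frac{347829661}{8528} = \frac{23609985106345}{17056}$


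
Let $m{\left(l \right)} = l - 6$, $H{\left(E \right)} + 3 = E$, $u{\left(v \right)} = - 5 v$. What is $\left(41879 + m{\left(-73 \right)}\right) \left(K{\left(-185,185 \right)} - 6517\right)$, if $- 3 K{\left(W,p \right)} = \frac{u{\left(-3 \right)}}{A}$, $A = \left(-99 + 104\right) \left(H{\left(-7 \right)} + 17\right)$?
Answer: $- \frac{1906916000}{7} \approx -2.7242 \cdot 10^{8}$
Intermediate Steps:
$H{\left(E \right)} = -3 + E$
$A = 35$ ($A = \left(-99 + 104\right) \left(\left(-3 - 7\right) + 17\right) = 5 \left(-10 + 17\right) = 5 \cdot 7 = 35$)
$m{\left(l \right)} = -6 + l$
$K{\left(W,p \right)} = - \frac{1}{7}$ ($K{\left(W,p \right)} = - \frac{\left(-5\right) \left(-3\right) \frac{1}{35}}{3} = - \frac{15 \cdot \frac{1}{35}}{3} = \left(- \frac{1}{3}\right) \frac{3}{7} = - \frac{1}{7}$)
$\left(41879 + m{\left(-73 \right)}\right) \left(K{\left(-185,185 \right)} - 6517\right) = \left(41879 - 79\right) \left(- \frac{1}{7} - 6517\right) = \left(41879 - 79\right) \left(- \frac{45620}{7}\right) = 41800 \left(- \frac{45620}{7}\right) = - \frac{1906916000}{7}$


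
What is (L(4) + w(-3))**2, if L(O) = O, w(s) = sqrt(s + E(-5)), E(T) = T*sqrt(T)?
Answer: (4 + sqrt(-3 - 5*I*sqrt(5)))**2 ≈ 29.566 - 32.777*I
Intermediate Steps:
E(T) = T**(3/2)
w(s) = sqrt(s - 5*I*sqrt(5)) (w(s) = sqrt(s + (-5)**(3/2)) = sqrt(s - 5*I*sqrt(5)))
(L(4) + w(-3))**2 = (4 + sqrt(-3 - 5*I*sqrt(5)))**2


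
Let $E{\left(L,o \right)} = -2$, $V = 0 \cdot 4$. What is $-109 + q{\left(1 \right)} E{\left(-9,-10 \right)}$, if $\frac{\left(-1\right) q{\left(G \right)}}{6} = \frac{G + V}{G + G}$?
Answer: $-103$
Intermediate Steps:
$V = 0$
$q{\left(G \right)} = -3$ ($q{\left(G \right)} = - 6 \frac{G + 0}{G + G} = - 6 \frac{G}{2 G} = - 6 G \frac{1}{2 G} = \left(-6\right) \frac{1}{2} = -3$)
$-109 + q{\left(1 \right)} E{\left(-9,-10 \right)} = -109 - -6 = -109 + 6 = -103$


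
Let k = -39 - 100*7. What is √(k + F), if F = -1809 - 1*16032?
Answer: 2*I*√4645 ≈ 136.31*I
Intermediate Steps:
F = -17841 (F = -1809 - 16032 = -17841)
k = -739 (k = -39 - 700 = -739)
√(k + F) = √(-739 - 17841) = √(-18580) = 2*I*√4645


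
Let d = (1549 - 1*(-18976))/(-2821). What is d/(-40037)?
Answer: 20525/112944377 ≈ 0.00018173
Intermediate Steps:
d = -20525/2821 (d = (1549 + 18976)*(-1/2821) = 20525*(-1/2821) = -20525/2821 ≈ -7.2758)
d/(-40037) = -20525/2821/(-40037) = -20525/2821*(-1/40037) = 20525/112944377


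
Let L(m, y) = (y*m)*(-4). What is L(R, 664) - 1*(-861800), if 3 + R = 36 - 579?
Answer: 2311976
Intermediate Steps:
R = -546 (R = -3 + (36 - 579) = -3 - 543 = -546)
L(m, y) = -4*m*y (L(m, y) = (m*y)*(-4) = -4*m*y)
L(R, 664) - 1*(-861800) = -4*(-546)*664 - 1*(-861800) = 1450176 + 861800 = 2311976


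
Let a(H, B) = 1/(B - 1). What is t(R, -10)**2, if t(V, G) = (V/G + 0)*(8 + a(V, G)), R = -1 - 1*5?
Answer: 68121/3025 ≈ 22.519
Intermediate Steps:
a(H, B) = 1/(-1 + B)
R = -6 (R = -1 - 5 = -6)
t(V, G) = V*(8 + 1/(-1 + G))/G (t(V, G) = (V/G + 0)*(8 + 1/(-1 + G)) = (V/G)*(8 + 1/(-1 + G)) = V*(8 + 1/(-1 + G))/G)
t(R, -10)**2 = (-6*(-7 + 8*(-10))/(-10*(-1 - 10)))**2 = (-6*(-1/10)*(-7 - 80)/(-11))**2 = (-6*(-1/10)*(-1/11)*(-87))**2 = (261/55)**2 = 68121/3025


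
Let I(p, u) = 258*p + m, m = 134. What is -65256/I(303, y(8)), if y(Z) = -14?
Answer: -16314/19577 ≈ -0.83332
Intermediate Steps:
I(p, u) = 134 + 258*p (I(p, u) = 258*p + 134 = 134 + 258*p)
-65256/I(303, y(8)) = -65256/(134 + 258*303) = -65256/(134 + 78174) = -65256/78308 = -65256*1/78308 = -16314/19577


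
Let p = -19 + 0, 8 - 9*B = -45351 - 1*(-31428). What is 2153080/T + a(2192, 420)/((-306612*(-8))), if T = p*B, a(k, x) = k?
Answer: -156351814733/2135705886 ≈ -73.208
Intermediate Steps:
B = 13931/9 (B = 8/9 - (-45351 - 1*(-31428))/9 = 8/9 - (-45351 + 31428)/9 = 8/9 - ⅑*(-13923) = 8/9 + 1547 = 13931/9 ≈ 1547.9)
p = -19
T = -264689/9 (T = -19*13931/9 = -264689/9 ≈ -29410.)
2153080/T + a(2192, 420)/((-306612*(-8))) = 2153080/(-264689/9) + 2192/((-306612*(-8))) = 2153080*(-9/264689) + 2192/2452896 = -1019880/13931 + 2192*(1/2452896) = -1019880/13931 + 137/153306 = -156351814733/2135705886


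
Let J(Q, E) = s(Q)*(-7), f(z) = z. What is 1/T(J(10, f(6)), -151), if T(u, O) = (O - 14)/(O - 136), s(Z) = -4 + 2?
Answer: 287/165 ≈ 1.7394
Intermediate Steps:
s(Z) = -2
J(Q, E) = 14 (J(Q, E) = -2*(-7) = 14)
T(u, O) = (-14 + O)/(-136 + O)
1/T(J(10, f(6)), -151) = 1/((-14 - 151)/(-136 - 151)) = 1/(-165/(-287)) = 1/(-1/287*(-165)) = 1/(165/287) = 287/165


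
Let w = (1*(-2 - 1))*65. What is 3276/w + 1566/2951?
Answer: -240054/14755 ≈ -16.269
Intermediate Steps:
w = -195 (w = (1*(-3))*65 = -3*65 = -195)
3276/w + 1566/2951 = 3276/(-195) + 1566/2951 = 3276*(-1/195) + 1566*(1/2951) = -84/5 + 1566/2951 = -240054/14755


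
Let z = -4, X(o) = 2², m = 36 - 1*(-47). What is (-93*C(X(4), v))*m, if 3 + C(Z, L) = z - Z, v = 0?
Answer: 84909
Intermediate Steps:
m = 83 (m = 36 + 47 = 83)
X(o) = 4
C(Z, L) = -7 - Z (C(Z, L) = -3 + (-4 - Z) = -7 - Z)
(-93*C(X(4), v))*m = -93*(-7 - 1*4)*83 = -93*(-7 - 4)*83 = -93*(-11)*83 = 1023*83 = 84909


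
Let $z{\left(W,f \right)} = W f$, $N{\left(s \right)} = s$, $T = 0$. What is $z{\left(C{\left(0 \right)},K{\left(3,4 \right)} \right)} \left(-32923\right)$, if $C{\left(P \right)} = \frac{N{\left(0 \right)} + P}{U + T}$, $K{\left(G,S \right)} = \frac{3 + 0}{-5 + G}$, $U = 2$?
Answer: $0$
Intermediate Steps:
$K{\left(G,S \right)} = \frac{3}{-5 + G}$
$C{\left(P \right)} = \frac{P}{2}$ ($C{\left(P \right)} = \frac{0 + P}{2 + 0} = \frac{P}{2}$)
$z{\left(C{\left(0 \right)},K{\left(3,4 \right)} \right)} \left(-32923\right) = \frac{1}{2} \cdot 0 \frac{3}{-5 + 3} \left(-32923\right) = 0 \frac{3}{-2} \left(-32923\right) = 0 \cdot 3 \left(- \frac{1}{2}\right) \left(-32923\right) = 0 \left(- \frac{3}{2}\right) \left(-32923\right) = 0 \left(-32923\right) = 0$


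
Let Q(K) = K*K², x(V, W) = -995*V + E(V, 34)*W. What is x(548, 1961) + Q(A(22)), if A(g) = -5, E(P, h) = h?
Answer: -478711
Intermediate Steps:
x(V, W) = -995*V + 34*W
Q(K) = K³
x(548, 1961) + Q(A(22)) = (-995*548 + 34*1961) + (-5)³ = (-545260 + 66674) - 125 = -478586 - 125 = -478711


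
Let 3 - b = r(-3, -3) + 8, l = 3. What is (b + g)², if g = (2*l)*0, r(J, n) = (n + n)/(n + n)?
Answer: 36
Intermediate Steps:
r(J, n) = 1 (r(J, n) = (2*n)/((2*n)) = (2*n)*(1/(2*n)) = 1)
b = -6 (b = 3 - (1 + 8) = 3 - 1*9 = 3 - 9 = -6)
g = 0 (g = (2*3)*0 = 6*0 = 0)
(b + g)² = (-6 + 0)² = (-6)² = 36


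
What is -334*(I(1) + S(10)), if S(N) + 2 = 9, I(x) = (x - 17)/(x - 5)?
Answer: -3674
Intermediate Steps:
I(x) = (-17 + x)/(-5 + x)
S(N) = 7 (S(N) = -2 + 9 = 7)
-334*(I(1) + S(10)) = -334*((-17 + 1)/(-5 + 1) + 7) = -334*(-16/(-4) + 7) = -334*(-¼*(-16) + 7) = -334*(4 + 7) = -334*11 = -3674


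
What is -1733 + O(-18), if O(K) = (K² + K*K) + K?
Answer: -1103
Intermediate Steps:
O(K) = K + 2*K² (O(K) = (K² + K²) + K = 2*K² + K = K + 2*K²)
-1733 + O(-18) = -1733 - 18*(1 + 2*(-18)) = -1733 - 18*(1 - 36) = -1733 - 18*(-35) = -1733 + 630 = -1103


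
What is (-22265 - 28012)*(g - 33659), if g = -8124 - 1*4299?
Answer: 2316864714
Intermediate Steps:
g = -12423 (g = -8124 - 4299 = -12423)
(-22265 - 28012)*(g - 33659) = (-22265 - 28012)*(-12423 - 33659) = -50277*(-46082) = 2316864714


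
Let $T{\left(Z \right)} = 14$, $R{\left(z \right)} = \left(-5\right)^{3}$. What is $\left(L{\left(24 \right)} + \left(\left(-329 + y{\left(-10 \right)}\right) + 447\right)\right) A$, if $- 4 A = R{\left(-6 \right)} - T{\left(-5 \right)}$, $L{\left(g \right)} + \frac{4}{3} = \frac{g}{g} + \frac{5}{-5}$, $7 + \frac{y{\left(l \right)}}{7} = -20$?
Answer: $- \frac{30163}{12} \approx -2513.6$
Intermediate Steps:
$R{\left(z \right)} = -125$
$y{\left(l \right)} = -189$ ($y{\left(l \right)} = -49 + 7 \left(-20\right) = -49 - 140 = -189$)
$L{\left(g \right)} = - \frac{4}{3}$ ($L{\left(g \right)} = - \frac{4}{3} + \left(\frac{g}{g} + \frac{5}{-5}\right) = - \frac{4}{3} + \left(1 + 5 \left(- \frac{1}{5}\right)\right) = - \frac{4}{3} + \left(1 - 1\right) = - \frac{4}{3} + 0 = - \frac{4}{3}$)
$A = \frac{139}{4}$ ($A = - \frac{-125 - 14}{4} = \left(- \frac{1}{4}\right) \left(-139\right) = \frac{139}{4} \approx 34.75$)
$\left(L{\left(24 \right)} + \left(\left(-329 + y{\left(-10 \right)}\right) + 447\right)\right) A = \left(- \frac{4}{3} + \left(\left(-329 - 189\right) + 447\right)\right) \frac{139}{4} = \left(- \frac{4}{3} + \left(-518 + 447\right)\right) \frac{139}{4} = \left(- \frac{4}{3} - 71\right) \frac{139}{4} = \left(- \frac{217}{3}\right) \frac{139}{4} = - \frac{30163}{12}$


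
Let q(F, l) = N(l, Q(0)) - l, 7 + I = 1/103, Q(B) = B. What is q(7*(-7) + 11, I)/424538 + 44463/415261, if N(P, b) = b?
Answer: 972275498301/9079144832527 ≈ 0.10709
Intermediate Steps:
I = -720/103 (I = -7 + 1/103 = -720/103 ≈ -6.9903)
q(F, l) = -l (q(F, l) = 0 - l = -l)
q(7*(-7) + 11, I)/424538 + 44463/415261 = -1*(-720/103)/424538 + 44463/415261 = (720/103)*(1/424538) + 44463*(1/415261) = 360/21863707 + 44463/415261 = 972275498301/9079144832527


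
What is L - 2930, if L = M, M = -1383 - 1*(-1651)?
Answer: -2662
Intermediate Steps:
M = 268 (M = -1383 + 1651 = 268)
L = 268
L - 2930 = 268 - 2930 = -2662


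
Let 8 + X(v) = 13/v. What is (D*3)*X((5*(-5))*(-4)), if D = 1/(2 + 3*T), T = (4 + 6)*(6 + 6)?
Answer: -2361/36200 ≈ -0.065221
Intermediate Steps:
T = 120 (T = 10*12 = 120)
X(v) = -8 + 13/v
D = 1/362 (D = 1/(2 + 3*120) = 1/(2 + 360) = 1/362 ≈ 0.0027624)
(D*3)*X((5*(-5))*(-4)) = ((1/362)*3)*(-8 + 13/(((5*(-5))*(-4)))) = 3*(-8 + 13/((-25*(-4))))/362 = 3*(-8 + 13/100)/362 = (3/362)*(-787/100) = -2361/36200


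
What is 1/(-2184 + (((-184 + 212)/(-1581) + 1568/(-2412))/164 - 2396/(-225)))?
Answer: -325725525/707917258001 ≈ -0.00046012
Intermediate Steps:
1/(-2184 + (((-184 + 212)/(-1581) + 1568/(-2412))/164 - 2396/(-225))) = 1/(-2184 + ((28*(-1/1581) + 1568*(-1/2412))*(1/164) - 2396*(-1/225))) = 1/(-2184 + ((-28/1581 - 392/603)*(1/164) + 2396/225)) = 1/(-2184 + (-212212/317781*1/164 + 2396/225)) = 1/(-2184 + (-53053/13029021 + 2396/225)) = 1/(-2184 + 3467288599/325725525) = 1/(-707917258001/325725525) = -325725525/707917258001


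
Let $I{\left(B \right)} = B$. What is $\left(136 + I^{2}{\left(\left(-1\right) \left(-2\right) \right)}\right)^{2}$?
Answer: $19600$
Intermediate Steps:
$\left(136 + I^{2}{\left(\left(-1\right) \left(-2\right) \right)}\right)^{2} = \left(136 + \left(\left(-1\right) \left(-2\right)\right)^{2}\right)^{2} = \left(136 + 2^{2}\right)^{2} = \left(136 + 4\right)^{2} = 140^{2} = 19600$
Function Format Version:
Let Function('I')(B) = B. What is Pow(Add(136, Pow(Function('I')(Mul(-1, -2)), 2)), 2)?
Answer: 19600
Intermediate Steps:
Pow(Add(136, Pow(Function('I')(Mul(-1, -2)), 2)), 2) = Pow(Add(136, Pow(Mul(-1, -2), 2)), 2) = Pow(Add(136, Pow(2, 2)), 2) = Pow(Add(136, 4), 2) = Pow(140, 2) = 19600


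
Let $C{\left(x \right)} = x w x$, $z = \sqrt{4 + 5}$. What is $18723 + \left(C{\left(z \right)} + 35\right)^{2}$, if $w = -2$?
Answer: $19012$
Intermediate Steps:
$z = 3$ ($z = \sqrt{9} = 3$)
$C{\left(x \right)} = - 2 x^{2}$ ($C{\left(x \right)} = x \left(-2\right) x = - 2 x x = - 2 x^{2}$)
$18723 + \left(C{\left(z \right)} + 35\right)^{2} = 18723 + \left(- 2 \cdot 3^{2} + 35\right)^{2} = 18723 + \left(\left(-2\right) 9 + 35\right)^{2} = 18723 + \left(-18 + 35\right)^{2} = 18723 + 17^{2} = 18723 + 289 = 19012$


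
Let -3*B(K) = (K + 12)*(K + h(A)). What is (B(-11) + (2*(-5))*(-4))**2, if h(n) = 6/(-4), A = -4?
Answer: 70225/36 ≈ 1950.7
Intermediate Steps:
h(n) = -3/2 (h(n) = 6*(-1/4) = -3/2)
B(K) = -(12 + K)*(-3/2 + K)/3 (B(K) = -(K + 12)*(K - 3/2)/3 = -(12 + K)*(-3/2 + K)/3)
(B(-11) + (2*(-5))*(-4))**2 = ((6 - 7/2*(-11) - 1/3*(-11)**2) + (2*(-5))*(-4))**2 = ((6 + 77/2 - 1/3*121) - 10*(-4))**2 = ((6 + 77/2 - 121/3) + 40)**2 = (25/6 + 40)**2 = (265/6)**2 = 70225/36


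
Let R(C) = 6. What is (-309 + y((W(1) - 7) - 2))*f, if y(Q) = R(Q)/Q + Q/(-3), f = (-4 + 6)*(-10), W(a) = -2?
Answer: 201880/33 ≈ 6117.6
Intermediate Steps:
f = -20 (f = 2*(-10) = -20)
y(Q) = 6/Q - Q/3 (y(Q) = 6/Q + Q/(-3) = 6/Q + Q*(-⅓) = 6/Q - Q/3)
(-309 + y((W(1) - 7) - 2))*f = (-309 + (6/((-2 - 7) - 2) - ((-2 - 7) - 2)/3))*(-20) = (-309 + (6/(-9 - 2) - (-9 - 2)/3))*(-20) = (-309 + (6/(-11) - ⅓*(-11)))*(-20) = (-309 + (6*(-1/11) + 11/3))*(-20) = (-309 + (-6/11 + 11/3))*(-20) = (-309 + 103/33)*(-20) = -10094/33*(-20) = 201880/33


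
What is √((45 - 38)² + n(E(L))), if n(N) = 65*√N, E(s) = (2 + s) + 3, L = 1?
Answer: √(49 + 65*√6) ≈ 14.430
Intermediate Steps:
E(s) = 5 + s
√((45 - 38)² + n(E(L))) = √((45 - 38)² + 65*√(5 + 1)) = √(7² + 65*√6) = √(49 + 65*√6)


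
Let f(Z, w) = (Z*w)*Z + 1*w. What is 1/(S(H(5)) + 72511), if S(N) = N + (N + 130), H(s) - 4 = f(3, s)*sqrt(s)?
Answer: 72649/5277827201 - 100*sqrt(5)/5277827201 ≈ 1.3723e-5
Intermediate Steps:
f(Z, w) = w + w*Z**2 (f(Z, w) = w*Z**2 + w = w + w*Z**2)
H(s) = 4 + 10*s**(3/2) (H(s) = 4 + (s*(1 + 3**2))*sqrt(s) = 4 + (s*(1 + 9))*sqrt(s) = 4 + (s*10)*sqrt(s) = 4 + (10*s)*sqrt(s) = 4 + 10*s**(3/2))
S(N) = 130 + 2*N (S(N) = N + (130 + N) = 130 + 2*N)
1/(S(H(5)) + 72511) = 1/((130 + 2*(4 + 10*5**(3/2))) + 72511) = 1/((130 + 2*(4 + 10*(5*sqrt(5)))) + 72511) = 1/((130 + 2*(4 + 50*sqrt(5))) + 72511) = 1/((130 + (8 + 100*sqrt(5))) + 72511) = 1/((138 + 100*sqrt(5)) + 72511) = 1/(72649 + 100*sqrt(5))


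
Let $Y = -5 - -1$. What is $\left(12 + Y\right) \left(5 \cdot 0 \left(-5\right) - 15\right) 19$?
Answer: $-2280$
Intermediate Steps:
$Y = -4$ ($Y = -5 + 1 = -4$)
$\left(12 + Y\right) \left(5 \cdot 0 \left(-5\right) - 15\right) 19 = \left(12 - 4\right) \left(5 \cdot 0 \left(-5\right) - 15\right) 19 = 8 \left(0 \left(-5\right) - 15\right) 19 = 8 \left(0 - 15\right) 19 = 8 \left(-15\right) 19 = \left(-120\right) 19 = -2280$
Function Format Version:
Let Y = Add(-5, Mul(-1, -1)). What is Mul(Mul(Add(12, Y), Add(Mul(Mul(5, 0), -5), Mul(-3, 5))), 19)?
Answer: -2280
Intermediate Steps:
Y = -4 (Y = Add(-5, 1) = -4)
Mul(Mul(Add(12, Y), Add(Mul(Mul(5, 0), -5), Mul(-3, 5))), 19) = Mul(Mul(Add(12, -4), Add(Mul(Mul(5, 0), -5), Mul(-3, 5))), 19) = Mul(Mul(8, Add(Mul(0, -5), -15)), 19) = Mul(Mul(8, Add(0, -15)), 19) = Mul(Mul(8, -15), 19) = Mul(-120, 19) = -2280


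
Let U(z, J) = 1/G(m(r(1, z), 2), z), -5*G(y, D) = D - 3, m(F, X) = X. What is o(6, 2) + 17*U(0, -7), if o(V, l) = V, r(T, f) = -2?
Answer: 103/3 ≈ 34.333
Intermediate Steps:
G(y, D) = ⅗ - D/5 (G(y, D) = -(D - 3)/5 = -(-3 + D)/5 = ⅗ - D/5)
U(z, J) = 1/(⅗ - z/5)
o(6, 2) + 17*U(0, -7) = 6 + 17*(-5/(-3 + 0)) = 6 + 17*(-5/(-3)) = 6 + 17*(-5*(-⅓)) = 6 + 17*(5/3) = 6 + 85/3 = 103/3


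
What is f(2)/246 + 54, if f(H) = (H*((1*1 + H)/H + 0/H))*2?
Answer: 2215/41 ≈ 54.024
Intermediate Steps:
f(H) = 2 + 2*H (f(H) = (H*((1 + H)/H + 0))*2 = (H*((1 + H)/H))*2 = (1 + H)*2 = 2 + 2*H)
f(2)/246 + 54 = (2 + 2*2)/246 + 54 = (2 + 4)*(1/246) + 54 = 6*(1/246) + 54 = 1/41 + 54 = 2215/41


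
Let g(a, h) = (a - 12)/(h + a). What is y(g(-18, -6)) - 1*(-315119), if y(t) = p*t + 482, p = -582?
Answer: 629747/2 ≈ 3.1487e+5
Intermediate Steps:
g(a, h) = (-12 + a)/(a + h)
y(t) = 482 - 582*t (y(t) = -582*t + 482 = 482 - 582*t)
y(g(-18, -6)) - 1*(-315119) = (482 - 582*(-12 - 18)/(-18 - 6)) - 1*(-315119) = (482 - 582*(-30)/(-24)) + 315119 = (482 - (-97)*(-30)/4) + 315119 = (482 - 582*5/4) + 315119 = (482 - 1455/2) + 315119 = -491/2 + 315119 = 629747/2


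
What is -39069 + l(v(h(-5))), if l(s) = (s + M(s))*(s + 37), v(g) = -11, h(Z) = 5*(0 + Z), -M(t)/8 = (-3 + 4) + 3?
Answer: -40187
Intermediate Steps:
M(t) = -32 (M(t) = -8*((-3 + 4) + 3) = -8*(1 + 3) = -8*4 = -32)
h(Z) = 5*Z
l(s) = (-32 + s)*(37 + s) (l(s) = (s - 32)*(s + 37) = (-32 + s)*(37 + s))
-39069 + l(v(h(-5))) = -39069 + (-1184 + (-11)² + 5*(-11)) = -39069 + (-1184 + 121 - 55) = -39069 - 1118 = -40187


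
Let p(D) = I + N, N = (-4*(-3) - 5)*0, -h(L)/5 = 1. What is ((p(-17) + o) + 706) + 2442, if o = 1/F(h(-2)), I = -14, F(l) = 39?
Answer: 122227/39 ≈ 3134.0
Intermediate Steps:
h(L) = -5 (h(L) = -5*1 = -5)
N = 0 (N = (12 - 5)*0 = 7*0 = 0)
o = 1/39 ≈ 0.025641
p(D) = -14 (p(D) = -14 + 0 = -14)
((p(-17) + o) + 706) + 2442 = ((-14 + 1/39) + 706) + 2442 = (-545/39 + 706) + 2442 = 26989/39 + 2442 = 122227/39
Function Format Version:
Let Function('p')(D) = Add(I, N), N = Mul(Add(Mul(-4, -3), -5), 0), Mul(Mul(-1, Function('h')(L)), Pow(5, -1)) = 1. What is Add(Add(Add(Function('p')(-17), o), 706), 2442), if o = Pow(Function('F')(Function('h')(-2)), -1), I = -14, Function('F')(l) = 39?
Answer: Rational(122227, 39) ≈ 3134.0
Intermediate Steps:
Function('h')(L) = -5 (Function('h')(L) = Mul(-5, 1) = -5)
N = 0 (N = Mul(Add(12, -5), 0) = Mul(7, 0) = 0)
o = Rational(1, 39) (o = Pow(39, -1) = Rational(1, 39) ≈ 0.025641)
Function('p')(D) = -14 (Function('p')(D) = Add(-14, 0) = -14)
Add(Add(Add(Function('p')(-17), o), 706), 2442) = Add(Add(Add(-14, Rational(1, 39)), 706), 2442) = Add(Add(Rational(-545, 39), 706), 2442) = Add(Rational(26989, 39), 2442) = Rational(122227, 39)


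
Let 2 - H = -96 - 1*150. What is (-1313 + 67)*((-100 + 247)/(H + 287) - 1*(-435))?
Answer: -290158512/535 ≈ -5.4235e+5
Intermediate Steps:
H = 248 (H = 2 - (-96 - 1*150) = 2 - (-96 - 150) = 2 - 1*(-246) = 2 + 246 = 248)
(-1313 + 67)*((-100 + 247)/(H + 287) - 1*(-435)) = (-1313 + 67)*((-100 + 247)/(248 + 287) - 1*(-435)) = -1246*(147/535 + 435) = -1246*232872/535 = -290158512/535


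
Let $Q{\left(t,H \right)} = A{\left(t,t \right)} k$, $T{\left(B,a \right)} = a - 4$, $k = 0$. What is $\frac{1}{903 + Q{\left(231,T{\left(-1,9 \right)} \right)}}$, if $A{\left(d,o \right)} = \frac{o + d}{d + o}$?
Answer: $\frac{1}{903} \approx 0.0011074$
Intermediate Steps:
$T{\left(B,a \right)} = -4 + a$
$A{\left(d,o \right)} = 1$ ($A{\left(d,o \right)} = \frac{d + o}{d + o} = 1$)
$Q{\left(t,H \right)} = 0$ ($Q{\left(t,H \right)} = 1 \cdot 0 = 0$)
$\frac{1}{903 + Q{\left(231,T{\left(-1,9 \right)} \right)}} = \frac{1}{903 + 0} = \frac{1}{903}$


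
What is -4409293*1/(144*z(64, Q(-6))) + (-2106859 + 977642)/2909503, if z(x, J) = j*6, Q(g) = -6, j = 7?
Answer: -1833668673685/2513810592 ≈ -729.44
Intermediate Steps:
z(x, J) = 42 (z(x, J) = 7*6 = 42)
-4409293*1/(144*z(64, Q(-6))) + (-2106859 + 977642)/2909503 = -4409293/(144*42) + (-2106859 + 977642)/2909503 = -4409293/6048 - 1129217*1/2909503 = -4409293*1/6048 - 1129217/2909503 = -629899/864 - 1129217/2909503 = -1833668673685/2513810592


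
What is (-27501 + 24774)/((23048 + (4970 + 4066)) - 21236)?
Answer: -909/3616 ≈ -0.25138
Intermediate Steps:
(-27501 + 24774)/((23048 + (4970 + 4066)) - 21236) = -2727/((23048 + 9036) - 21236) = -2727/(32084 - 21236) = -2727/10848 = -2727*1/10848 = -909/3616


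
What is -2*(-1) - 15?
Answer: -13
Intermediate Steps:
-2*(-1) - 15 = 2 - 15 = -13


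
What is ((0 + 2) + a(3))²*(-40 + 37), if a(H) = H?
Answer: -75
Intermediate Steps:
((0 + 2) + a(3))²*(-40 + 37) = ((0 + 2) + 3)²*(-40 + 37) = (2 + 3)²*(-3) = 5²*(-3) = 25*(-3) = -75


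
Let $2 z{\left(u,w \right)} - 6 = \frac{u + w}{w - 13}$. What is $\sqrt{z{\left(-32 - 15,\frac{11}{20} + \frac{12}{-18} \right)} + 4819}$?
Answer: $\frac{\sqrt{11950838970}}{1574} \approx 69.454$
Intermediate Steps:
$z{\left(u,w \right)} = 3 + \frac{u + w}{2 \left(-13 + w\right)}$ ($z{\left(u,w \right)} = 3 + \frac{\left(u + w\right) \frac{1}{w - 13}}{2} = 3 + \frac{\left(u + w\right) \frac{1}{-13 + w}}{2} = 3 + \frac{\frac{1}{-13 + w} \left(u + w\right)}{2} = 3 + \frac{u + w}{2 \left(-13 + w\right)}$)
$\sqrt{z{\left(-32 - 15,\frac{11}{20} + \frac{12}{-18} \right)} + 4819} = \sqrt{\frac{-78 - 47 + 7 \left(\frac{11}{20} + \frac{12}{-18}\right)}{2 \left(-13 + \left(\frac{11}{20} + \frac{12}{-18}\right)\right)} + 4819} = \sqrt{\frac{-78 - 47 + 7 \left(11 \cdot \frac{1}{20} + 12 \left(- \frac{1}{18}\right)\right)}{2 \left(-13 + \left(11 \cdot \frac{1}{20} + 12 \left(- \frac{1}{18}\right)\right)\right)} + 4819} = \sqrt{\frac{-78 - 47 + 7 \left(\frac{11}{20} - \frac{2}{3}\right)}{2 \left(-13 + \left(\frac{11}{20} - \frac{2}{3}\right)\right)} + 4819} = \sqrt{\frac{-78 - 47 + 7 \left(- \frac{7}{60}\right)}{2 \left(-13 - \frac{7}{60}\right)} + 4819} = \sqrt{\frac{-78 - 47 - \frac{49}{60}}{2 \left(- \frac{787}{60}\right)} + 4819} = \sqrt{\frac{1}{2} \left(- \frac{60}{787}\right) \left(- \frac{7549}{60}\right) + 4819} = \sqrt{\frac{7549}{1574} + 4819} = \sqrt{\frac{7592655}{1574}} = \frac{\sqrt{11950838970}}{1574}$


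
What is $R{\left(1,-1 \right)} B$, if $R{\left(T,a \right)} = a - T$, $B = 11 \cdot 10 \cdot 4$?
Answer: $-880$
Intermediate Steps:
$B = 440$ ($B = 110 \cdot 4 = 440$)
$R{\left(1,-1 \right)} B = \left(-1 - 1\right) 440 = \left(-2\right) 440 = -880$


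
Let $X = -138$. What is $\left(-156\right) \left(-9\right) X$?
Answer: $-193752$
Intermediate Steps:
$\left(-156\right) \left(-9\right) X = \left(-156\right) \left(-9\right) \left(-138\right) = 1404 \left(-138\right) = -193752$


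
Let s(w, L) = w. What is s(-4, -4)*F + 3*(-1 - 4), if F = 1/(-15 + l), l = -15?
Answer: -223/15 ≈ -14.867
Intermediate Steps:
F = -1/30 (F = 1/(-15 - 15) = 1/(-30) = -1/30 ≈ -0.033333)
s(-4, -4)*F + 3*(-1 - 4) = -4*(-1/30) + 3*(-1 - 4) = 2/15 + 3*(-5) = 2/15 - 15 = -223/15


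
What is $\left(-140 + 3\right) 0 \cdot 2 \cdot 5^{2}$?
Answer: $0$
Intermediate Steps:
$\left(-140 + 3\right) 0 \cdot 2 \cdot 5^{2} = - 137 \cdot 0 \cdot 25 = \left(-137\right) 0 = 0$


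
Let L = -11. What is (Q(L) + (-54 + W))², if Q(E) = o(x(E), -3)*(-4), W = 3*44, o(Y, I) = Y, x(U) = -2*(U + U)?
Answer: 9604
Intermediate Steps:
x(U) = -4*U
W = 132
Q(E) = 16*E (Q(E) = -4*E*(-4) = 16*E)
(Q(L) + (-54 + W))² = (16*(-11) + (-54 + 132))² = (-176 + 78)² = (-98)² = 9604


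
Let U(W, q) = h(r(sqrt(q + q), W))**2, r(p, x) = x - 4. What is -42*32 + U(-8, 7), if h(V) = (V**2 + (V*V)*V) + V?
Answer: 2545872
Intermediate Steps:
r(p, x) = -4 + x
h(V) = V + V**2 + V**3 (h(V) = (V**2 + V**2*V) + V = (V**2 + V**3) + V = V + V**2 + V**3)
U(W, q) = (-4 + W)**2*(-3 + W + (-4 + W)**2)**2 (U(W, q) = ((-4 + W)*(1 + (-4 + W) + (-4 + W)**2))**2 = ((-4 + W)*(-3 + W + (-4 + W)**2))**2 = (-4 + W)**2*(-3 + W + (-4 + W)**2)**2)
-42*32 + U(-8, 7) = -42*32 + (-4 - 8)**2*(-3 - 8 + (-4 - 8)**2)**2 = -1344 + (-12)**2*(-3 - 8 + (-12)**2)**2 = -1344 + 144*(-3 - 8 + 144)**2 = -1344 + 144*133**2 = -1344 + 144*17689 = -1344 + 2547216 = 2545872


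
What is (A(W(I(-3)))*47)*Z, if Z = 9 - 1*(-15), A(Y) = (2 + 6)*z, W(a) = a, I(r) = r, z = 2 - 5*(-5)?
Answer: 243648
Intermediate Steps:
z = 27 (z = 2 + 25 = 27)
A(Y) = 216 (A(Y) = (2 + 6)*27 = 8*27 = 216)
Z = 24 (Z = 9 + 15 = 24)
(A(W(I(-3)))*47)*Z = (216*47)*24 = 10152*24 = 243648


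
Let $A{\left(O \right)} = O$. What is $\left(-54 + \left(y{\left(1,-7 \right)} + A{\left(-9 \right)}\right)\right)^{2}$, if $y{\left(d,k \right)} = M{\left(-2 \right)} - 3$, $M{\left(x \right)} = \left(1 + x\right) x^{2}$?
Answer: $4900$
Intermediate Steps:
$M{\left(x \right)} = x^{2} \left(1 + x\right)$
$y{\left(d,k \right)} = -7$ ($y{\left(d,k \right)} = \left(-2\right)^{2} \left(1 - 2\right) - 3 = 4 \left(-1\right) - 3 = -4 - 3 = -7$)
$\left(-54 + \left(y{\left(1,-7 \right)} + A{\left(-9 \right)}\right)\right)^{2} = \left(-54 - 16\right)^{2} = \left(-70\right)^{2} = 4900$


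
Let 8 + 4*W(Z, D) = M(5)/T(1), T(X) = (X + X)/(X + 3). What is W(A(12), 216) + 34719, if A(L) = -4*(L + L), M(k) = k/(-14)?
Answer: 972071/28 ≈ 34717.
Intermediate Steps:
T(X) = 2*X/(3 + X) (T(X) = (2*X)/(3 + X) = 2*X/(3 + X))
M(k) = -k/14 (M(k) = k*(-1/14) = -k/14)
A(L) = -8*L
W(Z, D) = -61/28 (W(Z, D) = -2 + ((-1/14*5)/((2*1/(3 + 1))))/4 = -2 + (-5/(14*(2*1/4)))/4 = -2 + (-5/(14*(2*1*(¼))))/4 = -2 + (-5/(14*½))/4 = -2 + (-5/14*2)/4 = -2 + (¼)*(-5/7) = -2 - 5/28 = -61/28)
W(A(12), 216) + 34719 = -61/28 + 34719 = 972071/28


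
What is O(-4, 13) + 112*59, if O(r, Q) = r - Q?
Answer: 6591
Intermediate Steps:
O(-4, 13) + 112*59 = (-4 - 1*13) + 112*59 = (-4 - 13) + 6608 = -17 + 6608 = 6591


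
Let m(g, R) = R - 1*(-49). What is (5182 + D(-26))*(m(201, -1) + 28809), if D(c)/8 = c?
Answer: 143534718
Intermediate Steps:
D(c) = 8*c
m(g, R) = 49 + R (m(g, R) = R + 49 = 49 + R)
(5182 + D(-26))*(m(201, -1) + 28809) = (5182 + 8*(-26))*((49 - 1) + 28809) = (5182 - 208)*(48 + 28809) = 4974*28857 = 143534718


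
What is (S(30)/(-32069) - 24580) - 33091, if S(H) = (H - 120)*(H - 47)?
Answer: -1849452829/32069 ≈ -57671.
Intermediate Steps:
S(H) = (-120 + H)*(-47 + H)
(S(30)/(-32069) - 24580) - 33091 = ((5640 + 30**2 - 167*30)/(-32069) - 24580) - 33091 = ((5640 + 900 - 5010)*(-1/32069) - 24580) - 33091 = (1530*(-1/32069) - 24580) - 33091 = (-1530/32069 - 24580) - 33091 = -788257550/32069 - 33091 = -1849452829/32069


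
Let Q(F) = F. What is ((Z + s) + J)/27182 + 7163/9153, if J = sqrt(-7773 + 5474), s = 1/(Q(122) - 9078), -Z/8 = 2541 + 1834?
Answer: -1125324400457/2228224552776 + 11*I*sqrt(19)/27182 ≈ -0.50503 + 0.001764*I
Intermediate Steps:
Z = -35000 (Z = -8*(2541 + 1834) = -8*4375 = -35000)
s = -1/8956 (s = 1/(122 - 9078) = 1/(-8956) = -1/8956 ≈ -0.00011166)
J = 11*I*sqrt(19) (J = sqrt(-2299) = 11*I*sqrt(19) ≈ 47.948*I)
((Z + s) + J)/27182 + 7163/9153 = ((-35000 - 1/8956) + 11*I*sqrt(19))/27182 + 7163/9153 = (-313460001/8956 + 11*I*sqrt(19))*(1/27182) + 7163*(1/9153) = (-313460001/243441992 + 11*I*sqrt(19)/27182) + 7163/9153 = -1125324400457/2228224552776 + 11*I*sqrt(19)/27182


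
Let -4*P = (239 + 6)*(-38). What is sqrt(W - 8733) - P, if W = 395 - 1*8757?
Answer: -4655/2 + I*sqrt(17095) ≈ -2327.5 + 130.75*I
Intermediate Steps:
W = -8362 (W = 395 - 8757 = -8362)
P = 4655/2 (P = -(239 + 6)*(-38)/4 = -245*(-38)/4 = -1/4*(-9310) = 4655/2 ≈ 2327.5)
sqrt(W - 8733) - P = sqrt(-8362 - 8733) - 1*4655/2 = sqrt(-17095) - 4655/2 = I*sqrt(17095) - 4655/2 = -4655/2 + I*sqrt(17095)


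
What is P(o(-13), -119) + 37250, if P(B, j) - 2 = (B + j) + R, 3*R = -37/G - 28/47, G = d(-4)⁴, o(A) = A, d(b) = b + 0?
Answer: 446624871/12032 ≈ 37120.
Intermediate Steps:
d(b) = b
G = 256 (G = (-4)⁴ = 256)
R = -2969/12032 (R = (-37/256 - 28/47)/3 = (⅓)*(-8907/12032) = -2969/12032 ≈ -0.24676)
P(B, j) = 21095/12032 + B + j (P(B, j) = 2 + ((B + j) - 2969/12032) = 2 + (-2969/12032 + B + j) = 21095/12032 + B + j)
P(o(-13), -119) + 37250 = (21095/12032 - 13 - 119) + 37250 = -1567129/12032 + 37250 = 446624871/12032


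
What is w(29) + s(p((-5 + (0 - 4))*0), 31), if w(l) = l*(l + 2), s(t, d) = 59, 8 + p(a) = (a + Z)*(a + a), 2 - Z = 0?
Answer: 958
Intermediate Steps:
Z = 2 (Z = 2 - 1*0 = 2 + 0 = 2)
p(a) = -8 + 2*a*(2 + a) (p(a) = -8 + (a + 2)*(a + a) = -8 + (2 + a)*(2*a) = -8 + 2*a*(2 + a))
w(l) = l*(2 + l)
w(29) + s(p((-5 + (0 - 4))*0), 31) = 29*(2 + 29) + 59 = 29*31 + 59 = 899 + 59 = 958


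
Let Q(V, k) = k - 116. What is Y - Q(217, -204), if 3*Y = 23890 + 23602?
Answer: 48452/3 ≈ 16151.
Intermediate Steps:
Y = 47492/3 (Y = (23890 + 23602)/3 = (1/3)*47492 = 47492/3 ≈ 15831.)
Q(V, k) = -116 + k
Y - Q(217, -204) = 47492/3 - (-116 - 204) = 47492/3 - 1*(-320) = 47492/3 + 320 = 48452/3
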